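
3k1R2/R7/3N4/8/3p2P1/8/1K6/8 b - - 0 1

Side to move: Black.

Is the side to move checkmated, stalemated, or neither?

Black to move; black king on d8.
In check: yes, from the white rook on f8.
King squares — c7: attacked by Ra7; d7: attacked by Ra7; e7: attacked by Ra7; c8: attacked by Nd6; e8: attacked by Nd6.
Legal moves for Black: none.
In check with no legal moves → checkmate.

checkmate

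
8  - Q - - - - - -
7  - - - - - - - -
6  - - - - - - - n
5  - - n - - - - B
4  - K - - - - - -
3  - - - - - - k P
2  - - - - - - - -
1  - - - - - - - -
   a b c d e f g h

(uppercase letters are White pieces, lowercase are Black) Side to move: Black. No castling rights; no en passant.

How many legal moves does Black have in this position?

4

Black to move; king on g3.
In check: yes, from the white queen on b8.
Legal moves: Kh4, Kxh3, Kg2, Kf2.
Count: 4.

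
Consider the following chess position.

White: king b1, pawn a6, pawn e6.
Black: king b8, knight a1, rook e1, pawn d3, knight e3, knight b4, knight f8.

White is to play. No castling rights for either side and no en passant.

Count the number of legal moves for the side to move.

1

White to move; king on b1.
In check: yes, from the black rook on e1.
Legal moves: Kb2.
Count: 1.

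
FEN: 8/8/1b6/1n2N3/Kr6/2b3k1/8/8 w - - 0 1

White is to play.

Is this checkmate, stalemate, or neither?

White to move; white king on a4.
In check: yes, from the black rook on b4.
King squares — a3: attacked by Nb5; b3: attacked by Rb4; b4: attacked by Bc3; a5: attacked by Bb6; b5: attacked by Rb4.
Legal moves for White: none.
In check with no legal moves → checkmate.

checkmate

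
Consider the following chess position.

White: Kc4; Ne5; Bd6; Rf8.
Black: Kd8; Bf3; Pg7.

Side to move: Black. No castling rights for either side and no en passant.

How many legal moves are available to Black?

0

Black to move; king on d8.
In check: yes, from the white rook on f8.
Legal moves: none.
Count: 0.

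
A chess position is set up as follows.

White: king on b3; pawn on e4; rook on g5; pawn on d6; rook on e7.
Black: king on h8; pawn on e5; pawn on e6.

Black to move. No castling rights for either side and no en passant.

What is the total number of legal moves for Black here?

0

Black to move; king on h8.
In check: no.
Legal moves: none.
Count: 0.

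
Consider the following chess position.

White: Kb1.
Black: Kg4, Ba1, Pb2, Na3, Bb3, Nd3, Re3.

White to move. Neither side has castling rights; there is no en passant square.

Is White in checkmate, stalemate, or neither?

checkmate

White to move; white king on b1.
In check: yes, from the black knight on a3.
King squares — a1: attacked by Pb2; c1: attacked by Pb2; a2: attacked by Bb3; b2: attacked by Ba1; c2: attacked by Na3.
Legal moves for White: none.
In check with no legal moves → checkmate.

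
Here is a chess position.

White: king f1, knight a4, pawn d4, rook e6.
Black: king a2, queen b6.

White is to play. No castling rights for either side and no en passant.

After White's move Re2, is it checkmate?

no

After Re2: black king on a2; in check: yes, from the white rook on e2.
Black has 5 legal replies: Kb3, Ka3, Kb1, Ka1, Qb2.
In check but a legal move exists → not checkmate.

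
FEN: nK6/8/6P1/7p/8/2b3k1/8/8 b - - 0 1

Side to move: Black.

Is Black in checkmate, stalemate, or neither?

Black to move; black king on g3.
In check: no.
Legal moves for Black include: Nc7, Nb6, Kh4, Kg4, Kf4, Kh3, Kf3, Kh2, Kg2, Kf2, Bh8, Bg7, Bf6, Be5+, Ba5, Bd4, Bb4, Bd2, ... (list truncated; more exist).
Black has legal moves and is not in check → neither.

neither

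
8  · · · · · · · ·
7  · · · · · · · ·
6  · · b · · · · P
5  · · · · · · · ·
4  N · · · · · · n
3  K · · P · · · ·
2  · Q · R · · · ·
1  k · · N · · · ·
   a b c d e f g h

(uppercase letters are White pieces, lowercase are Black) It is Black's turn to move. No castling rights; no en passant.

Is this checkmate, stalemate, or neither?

Black to move; black king on a1.
In check: yes, from the white queen on b2.
King squares — b1: attacked by Qb2; a2: attacked by Qb2; b2: attacked by Nd1.
Legal moves for Black: none.
In check with no legal moves → checkmate.

checkmate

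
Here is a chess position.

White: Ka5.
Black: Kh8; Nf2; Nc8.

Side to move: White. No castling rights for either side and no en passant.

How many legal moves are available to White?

4

White to move; king on a5.
In check: no.
Legal moves: Ka6, Kb5, Kb4, Ka4.
Count: 4.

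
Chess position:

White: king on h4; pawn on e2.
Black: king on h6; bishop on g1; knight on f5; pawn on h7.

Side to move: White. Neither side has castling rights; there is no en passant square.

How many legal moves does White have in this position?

2

White to move; king on h4.
In check: yes, from the black knight on f5.
Legal moves: Kg4, Kh3.
Count: 2.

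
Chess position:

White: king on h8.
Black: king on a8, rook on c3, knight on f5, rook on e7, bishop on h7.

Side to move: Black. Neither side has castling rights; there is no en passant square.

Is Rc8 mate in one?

After Rc8: white king on h8; in check: yes, from the black rook on c8.
King squares — g7: attacked by Nf5; h7: attacked by Re7; g8: attacked by Bh7.
White has no legal moves → checkmate.

yes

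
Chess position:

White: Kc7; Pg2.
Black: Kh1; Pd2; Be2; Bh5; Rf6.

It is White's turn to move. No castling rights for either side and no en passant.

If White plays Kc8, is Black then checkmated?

After Kc8: black king on h1; in check: no.
Black is not in check, so this cannot be checkmate.

no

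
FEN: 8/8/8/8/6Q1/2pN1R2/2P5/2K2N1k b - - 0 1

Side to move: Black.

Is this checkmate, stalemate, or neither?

stalemate

Black to move; black king on h1.
In check: no.
King squares — g1: attacked by Qg4; g2: attacked by Qg4; h2: attacked by Nf1.
Legal moves for Black: none.
Not in check and no legal moves → stalemate.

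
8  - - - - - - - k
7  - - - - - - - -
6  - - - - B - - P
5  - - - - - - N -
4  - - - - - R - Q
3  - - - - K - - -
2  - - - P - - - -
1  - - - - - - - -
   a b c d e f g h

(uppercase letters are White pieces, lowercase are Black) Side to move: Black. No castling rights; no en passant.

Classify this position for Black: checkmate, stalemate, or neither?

Black to move; black king on h8.
In check: no.
King squares — g7: attacked by Ph6; h7: attacked by Ng5; g8: attacked by Be6.
Legal moves for Black: none.
Not in check and no legal moves → stalemate.

stalemate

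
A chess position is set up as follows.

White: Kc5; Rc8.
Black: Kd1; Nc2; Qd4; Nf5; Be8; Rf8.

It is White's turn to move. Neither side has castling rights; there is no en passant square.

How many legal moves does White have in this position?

White to move; king on c5.
In check: yes, from the black queen on d4.
Legal moves: none.
Count: 0.

0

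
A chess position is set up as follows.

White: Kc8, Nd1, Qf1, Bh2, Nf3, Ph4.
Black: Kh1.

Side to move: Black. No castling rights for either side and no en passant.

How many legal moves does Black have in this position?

Black to move; king on h1.
In check: yes, from the white queen on f1.
Legal moves: none.
Count: 0.

0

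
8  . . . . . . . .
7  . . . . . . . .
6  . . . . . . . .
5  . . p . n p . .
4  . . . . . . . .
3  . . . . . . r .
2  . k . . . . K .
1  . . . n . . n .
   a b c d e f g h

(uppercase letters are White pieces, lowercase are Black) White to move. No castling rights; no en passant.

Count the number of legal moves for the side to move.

4

White to move; king on g2.
In check: yes, from the black rook on g3.
Legal moves: Kxg3, Kh2, Kh1, Kf1.
Count: 4.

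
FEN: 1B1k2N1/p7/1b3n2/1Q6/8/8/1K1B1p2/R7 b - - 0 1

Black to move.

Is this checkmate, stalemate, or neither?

neither

Black to move; black king on d8.
In check: no.
Legal moves for Black include: Kc8, Nxg8, Ne8, Nh7, Nd7, Nh5, Nd5, Ng4, Ne4, Bc7, Bc5, Ba5, Bd4+, Be3, a6, f1=Q, f1=R, f1=B, ... (list truncated; more exist).
Black has legal moves and is not in check → neither.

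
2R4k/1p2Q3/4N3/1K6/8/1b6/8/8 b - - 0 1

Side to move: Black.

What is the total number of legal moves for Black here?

0

Black to move; king on h8.
In check: yes, from the white rook on c8.
Legal moves: none.
Count: 0.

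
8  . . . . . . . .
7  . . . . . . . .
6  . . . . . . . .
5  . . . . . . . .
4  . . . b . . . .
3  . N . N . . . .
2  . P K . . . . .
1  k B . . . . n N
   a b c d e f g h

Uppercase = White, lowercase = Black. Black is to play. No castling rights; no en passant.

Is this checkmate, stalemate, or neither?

Black to move; black king on a1.
In check: yes, from the white knight on b3.
King squares — b1: attacked by Kc2; a2: attacked by Bb1; b2: attacked by Kc2.
Legal moves for Black: none.
In check with no legal moves → checkmate.

checkmate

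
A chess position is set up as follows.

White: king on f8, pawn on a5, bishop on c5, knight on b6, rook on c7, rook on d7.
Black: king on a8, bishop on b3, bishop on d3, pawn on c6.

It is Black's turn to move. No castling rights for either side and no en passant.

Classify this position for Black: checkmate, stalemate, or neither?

neither

Black to move; black king on a8.
In check: yes, from the white knight on b6.
Legal moves for Black: Kb8.
Black is in check but has 1 legal move → neither.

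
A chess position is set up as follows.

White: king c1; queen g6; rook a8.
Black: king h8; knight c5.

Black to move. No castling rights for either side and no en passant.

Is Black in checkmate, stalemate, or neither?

Black to move; black king on h8.
In check: yes, from the white rook on a8.
King squares — g7: attacked by Qg6; h7: attacked by Qg6; g8: attacked by Qg6.
Legal moves for Black: none.
In check with no legal moves → checkmate.

checkmate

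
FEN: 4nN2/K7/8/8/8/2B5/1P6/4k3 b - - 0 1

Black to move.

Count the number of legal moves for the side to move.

4

Black to move; king on e1.
In check: yes, from the white bishop on c3.
Legal moves: Kf2, Ke2, Kf1, Kd1.
Count: 4.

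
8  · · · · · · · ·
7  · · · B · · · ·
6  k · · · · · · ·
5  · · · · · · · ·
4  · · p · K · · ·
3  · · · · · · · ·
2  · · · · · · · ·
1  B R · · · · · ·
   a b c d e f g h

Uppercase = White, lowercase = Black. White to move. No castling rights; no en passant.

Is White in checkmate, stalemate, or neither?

White to move; white king on e4.
In check: no.
Legal moves for White include: Be8, Bc8+, Be6, Bc6, Bf5, Bb5+, Bg4, Ba4, Bh3, Kf5, Ke5, Kd5, Kf4, Kd4, Kf3, Ke3, Rb8, Rb7, ... (list truncated; more exist).
White has legal moves and is not in check → neither.

neither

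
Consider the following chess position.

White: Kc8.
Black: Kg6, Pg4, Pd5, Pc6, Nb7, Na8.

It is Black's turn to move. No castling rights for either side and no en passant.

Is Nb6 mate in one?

After Nb6: white king on c8; in check: yes, from the black knight on b6.
White has 3 legal replies: Kb8, Kc7, Kxb7.
In check but a legal move exists → not checkmate.

no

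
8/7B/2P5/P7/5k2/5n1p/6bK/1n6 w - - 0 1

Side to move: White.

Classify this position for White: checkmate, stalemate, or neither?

White to move; white king on h2.
In check: yes, from the black knight on f3.
King squares — g1: attacked by Nf3; h1: attacked by Bg2; g2: attacked by Ph3; g3: attacked by Kf4; h3: attacked by Bg2.
Legal moves for White: none.
In check with no legal moves → checkmate.

checkmate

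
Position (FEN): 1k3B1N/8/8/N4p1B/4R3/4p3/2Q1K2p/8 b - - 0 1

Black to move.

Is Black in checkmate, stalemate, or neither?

neither

Black to move; black king on b8.
In check: no.
Legal moves for Black: Ka8, Ka7, fxe4, f4, h1=Q, h1=R, h1=B, h1=N.
Black has 8 legal moves and is not in check → neither.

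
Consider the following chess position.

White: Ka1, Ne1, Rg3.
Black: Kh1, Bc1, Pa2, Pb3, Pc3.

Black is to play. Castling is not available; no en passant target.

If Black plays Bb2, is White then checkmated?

yes

After Bb2: white king on a1; in check: yes, from the black bishop on b2.
King squares — b1: attacked by Pa2; a2: attacked by Pb3; b2: attacked by Pc3.
White has no legal moves → checkmate.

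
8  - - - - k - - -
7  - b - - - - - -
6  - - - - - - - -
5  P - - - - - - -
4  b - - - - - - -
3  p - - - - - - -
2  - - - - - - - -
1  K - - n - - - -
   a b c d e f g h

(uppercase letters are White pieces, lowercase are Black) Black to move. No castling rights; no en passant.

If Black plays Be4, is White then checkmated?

no

After Be4: white king on a1; in check: no.
White is not in check, so this cannot be checkmate.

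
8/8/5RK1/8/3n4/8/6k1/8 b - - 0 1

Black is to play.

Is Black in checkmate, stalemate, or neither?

Black to move; black king on g2.
In check: no.
Legal moves for Black: Ne6, Nc6, Nf5, Nb5, Nf3, Nb3, Ne2, Nc2, Kh3, Kg3, Kh2, Kh1, Kg1.
Black has 13 legal moves and is not in check → neither.

neither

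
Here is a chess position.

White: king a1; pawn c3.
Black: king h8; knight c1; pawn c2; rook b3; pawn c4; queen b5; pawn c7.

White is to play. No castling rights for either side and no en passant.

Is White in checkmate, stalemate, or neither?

White to move; white king on a1.
In check: no.
King squares — b1: attacked by Pc2; a2: attacked by Nc1; b2: attacked by Rb3.
Legal moves for White: none.
Not in check and no legal moves → stalemate.

stalemate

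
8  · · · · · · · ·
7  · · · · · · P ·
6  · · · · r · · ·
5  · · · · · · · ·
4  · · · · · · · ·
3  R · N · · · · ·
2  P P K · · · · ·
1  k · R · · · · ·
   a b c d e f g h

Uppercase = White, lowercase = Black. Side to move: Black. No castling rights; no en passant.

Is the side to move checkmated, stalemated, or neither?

Black to move; black king on a1.
In check: yes, from the white rook on c1.
King squares — b1: attacked by Rc1; a2: attacked by Ra3; b2: attacked by Kc2.
Legal moves for Black: none.
In check with no legal moves → checkmate.

checkmate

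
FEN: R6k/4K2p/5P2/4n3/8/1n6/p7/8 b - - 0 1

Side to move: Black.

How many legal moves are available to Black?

0

Black to move; king on h8.
In check: yes, from the white rook on a8.
Legal moves: none.
Count: 0.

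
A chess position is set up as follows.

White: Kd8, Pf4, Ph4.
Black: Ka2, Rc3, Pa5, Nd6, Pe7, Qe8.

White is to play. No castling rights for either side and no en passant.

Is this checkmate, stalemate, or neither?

White to move; white king on d8.
In check: yes, from the black queen on e8.
King squares — c7: attacked by Rc3; d7: attacked by Qe8; e7: attacked by Qe8; c8: attacked by Rc3; e8: attacked by Nd6.
Legal moves for White: none.
In check with no legal moves → checkmate.

checkmate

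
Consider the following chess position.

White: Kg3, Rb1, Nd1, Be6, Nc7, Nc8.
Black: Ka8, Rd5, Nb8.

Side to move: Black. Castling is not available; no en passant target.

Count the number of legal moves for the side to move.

0

Black to move; king on a8.
In check: yes, from the white knight on c7.
Legal moves: none.
Count: 0.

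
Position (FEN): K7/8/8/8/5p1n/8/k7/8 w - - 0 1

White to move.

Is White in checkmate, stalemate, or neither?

neither

White to move; white king on a8.
In check: no.
Legal moves for White: Kb8, Kb7, Ka7.
White has 3 legal moves and is not in check → neither.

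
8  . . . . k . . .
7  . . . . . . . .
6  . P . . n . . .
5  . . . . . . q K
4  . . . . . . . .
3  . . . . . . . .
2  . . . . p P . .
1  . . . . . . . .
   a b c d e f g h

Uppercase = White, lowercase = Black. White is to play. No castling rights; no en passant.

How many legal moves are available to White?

0

White to move; king on h5.
In check: yes, from the black queen on g5.
Legal moves: none.
Count: 0.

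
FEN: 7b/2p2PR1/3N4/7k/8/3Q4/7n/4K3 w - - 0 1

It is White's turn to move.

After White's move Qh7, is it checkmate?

After Qh7: black king on h5; in check: yes, from the white queen on h7.
King squares — g4: attacked by Rg7; h4: attacked by Qh7; g5: attacked by Rg7; g6: attacked by Rg7; h6: attacked by Qh7.
Black has no legal moves → checkmate.

yes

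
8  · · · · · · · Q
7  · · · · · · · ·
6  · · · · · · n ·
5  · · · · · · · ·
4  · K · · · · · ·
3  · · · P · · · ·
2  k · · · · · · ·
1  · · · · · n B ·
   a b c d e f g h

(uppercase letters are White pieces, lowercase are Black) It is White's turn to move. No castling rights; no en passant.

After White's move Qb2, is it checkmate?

no

After Qb2: black king on a2; in check: yes, from the white queen on b2.
Black has 1 legal reply: Kxb2.
In check but a legal move exists → not checkmate.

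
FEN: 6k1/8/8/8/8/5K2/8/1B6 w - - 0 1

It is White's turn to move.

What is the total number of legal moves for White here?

White to move; king on f3.
In check: no.
Legal moves: Kg4, Kf4, Ke4, Kg3, Ke3, Kg2, Kf2, Ke2, Bh7+, Bg6, Bf5, Be4, Bd3, Bc2, Ba2+.
Count: 15.

15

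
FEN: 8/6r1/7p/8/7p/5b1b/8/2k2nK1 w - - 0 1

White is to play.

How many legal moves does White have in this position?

White to move; king on g1.
In check: yes, from the black rook on g7.
Legal moves: Kf2.
Count: 1.

1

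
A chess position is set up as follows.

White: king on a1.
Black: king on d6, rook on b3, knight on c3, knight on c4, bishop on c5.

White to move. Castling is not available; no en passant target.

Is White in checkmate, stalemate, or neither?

stalemate

White to move; white king on a1.
In check: no.
King squares — b1: attacked by Rb3; a2: attacked by Nc3; b2: attacked by Rb3.
Legal moves for White: none.
Not in check and no legal moves → stalemate.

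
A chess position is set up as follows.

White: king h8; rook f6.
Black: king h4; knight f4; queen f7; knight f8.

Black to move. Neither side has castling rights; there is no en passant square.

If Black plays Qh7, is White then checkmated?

After Qh7: white king on h8; in check: yes, from the black queen on h7.
King squares — g7: attacked by Qh7; h7: attacked by Nf8; g8: attacked by Qh7.
White has no legal moves → checkmate.

yes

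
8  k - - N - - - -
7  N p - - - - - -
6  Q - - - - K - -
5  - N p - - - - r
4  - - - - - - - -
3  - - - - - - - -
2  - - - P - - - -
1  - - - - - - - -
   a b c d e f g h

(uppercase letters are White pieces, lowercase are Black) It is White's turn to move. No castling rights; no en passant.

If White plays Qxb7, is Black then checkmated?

After Qxb7: black king on a8; in check: yes, from the white queen on b7.
King squares — a7: attacked by Nb5; b7: attacked by Nd8; b8: attacked by Qb7.
Black has no legal moves → checkmate.

yes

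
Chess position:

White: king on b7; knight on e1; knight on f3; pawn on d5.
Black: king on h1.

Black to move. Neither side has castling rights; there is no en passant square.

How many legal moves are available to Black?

0

Black to move; king on h1.
In check: no.
Legal moves: none.
Count: 0.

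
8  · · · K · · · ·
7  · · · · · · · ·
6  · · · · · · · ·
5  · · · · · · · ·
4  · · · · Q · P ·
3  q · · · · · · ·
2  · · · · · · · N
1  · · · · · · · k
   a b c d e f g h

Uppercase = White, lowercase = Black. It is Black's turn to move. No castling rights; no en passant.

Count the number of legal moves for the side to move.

Black to move; king on h1.
In check: yes, from the white queen on e4.
Legal moves: Kxh2, Kg1, Qf3.
Count: 3.

3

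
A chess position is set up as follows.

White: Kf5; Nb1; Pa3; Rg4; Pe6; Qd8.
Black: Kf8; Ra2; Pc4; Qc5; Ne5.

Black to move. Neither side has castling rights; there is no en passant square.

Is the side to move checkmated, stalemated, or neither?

Black to move; black king on f8.
In check: yes, from the white queen on d8.
King squares — e7: attacked by Qd8; f7: attacked by Pe6; g7: attacked by Rg4; e8: attacked by Qd8; g8: attacked by Rg4.
Legal moves for Black: none.
In check with no legal moves → checkmate.

checkmate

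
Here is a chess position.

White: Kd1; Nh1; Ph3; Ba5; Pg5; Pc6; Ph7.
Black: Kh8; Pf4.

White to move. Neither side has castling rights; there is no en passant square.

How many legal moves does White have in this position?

17

White to move; king on d1.
In check: no.
Legal moves: Bd8, Bc7, Bb6, Bb4, Bc3+, Bd2, Be1, Ng3, Nf2, Ke2, Kd2, Kc2, Ke1, Kc1, c7, g6, h4.
Count: 17.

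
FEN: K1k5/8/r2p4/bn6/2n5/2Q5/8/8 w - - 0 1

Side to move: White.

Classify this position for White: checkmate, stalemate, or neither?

White to move; white king on a8.
In check: yes, from the black rook on a6.
King squares — a7: attacked by Nb5; b7: attacked by Kc8; b8: attacked by Kc8.
Legal moves for White: none.
In check with no legal moves → checkmate.

checkmate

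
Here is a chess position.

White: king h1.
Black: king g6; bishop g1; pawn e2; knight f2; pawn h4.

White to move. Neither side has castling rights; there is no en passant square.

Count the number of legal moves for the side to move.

White to move; king on h1.
In check: yes, from the black knight on f2.
Legal moves: Kg2, Kxg1.
Count: 2.

2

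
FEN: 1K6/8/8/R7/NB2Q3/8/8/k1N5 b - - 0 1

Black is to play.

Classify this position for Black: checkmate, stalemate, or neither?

stalemate

Black to move; black king on a1.
In check: no.
King squares — b1: attacked by Qe4; a2: attacked by Nc1; b2: attacked by Na4.
Legal moves for Black: none.
Not in check and no legal moves → stalemate.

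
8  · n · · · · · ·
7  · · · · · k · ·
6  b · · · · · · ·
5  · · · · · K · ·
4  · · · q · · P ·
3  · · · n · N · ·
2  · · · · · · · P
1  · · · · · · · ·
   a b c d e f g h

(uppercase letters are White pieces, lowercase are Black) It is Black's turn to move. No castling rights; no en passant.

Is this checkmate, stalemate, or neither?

Black to move; black king on f7.
In check: no.
Legal moves for Black include: Nd7, Nc6, Kg8, Kf8, Ke8, Kg7, Ke7, Bc8+, Bb7, Bb5, Bc4, Qh8, Qd8, Qg7, Qd7+, Qa7, Qf6+, Qd6, ... (list truncated; more exist).
Black has legal moves and is not in check → neither.

neither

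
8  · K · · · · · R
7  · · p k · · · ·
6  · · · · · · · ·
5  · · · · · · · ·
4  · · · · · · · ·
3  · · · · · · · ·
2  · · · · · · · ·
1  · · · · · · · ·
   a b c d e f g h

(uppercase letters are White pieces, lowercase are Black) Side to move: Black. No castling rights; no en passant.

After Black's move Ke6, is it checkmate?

no

After Ke6: white king on b8; in check: no.
White is not in check, so this cannot be checkmate.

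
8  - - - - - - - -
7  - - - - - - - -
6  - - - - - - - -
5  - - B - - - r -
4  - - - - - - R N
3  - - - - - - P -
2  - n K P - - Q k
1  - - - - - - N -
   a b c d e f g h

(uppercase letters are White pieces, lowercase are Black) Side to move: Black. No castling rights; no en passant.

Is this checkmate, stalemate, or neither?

checkmate

Black to move; black king on h2.
In check: yes, from the white queen on g2.
King squares — g1: attacked by Qg2; h1: attacked by Qg2; g2: attacked by Nh4; g3: attacked by Qg2; h3: attacked by Ng1.
Legal moves for Black: none.
In check with no legal moves → checkmate.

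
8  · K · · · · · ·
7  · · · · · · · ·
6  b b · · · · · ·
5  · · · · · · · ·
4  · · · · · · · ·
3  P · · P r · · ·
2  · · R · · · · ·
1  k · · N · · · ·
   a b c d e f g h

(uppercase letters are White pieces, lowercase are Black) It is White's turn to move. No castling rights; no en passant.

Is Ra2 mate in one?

no

After Ra2: black king on a1; in check: yes, from the white rook on a2.
Black has 2 legal replies: Kxa2, Kb1.
In check but a legal move exists → not checkmate.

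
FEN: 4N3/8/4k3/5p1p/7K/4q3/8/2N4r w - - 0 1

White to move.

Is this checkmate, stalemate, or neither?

White to move; white king on h4.
In check: yes, from the black rook on h1.
King squares — g3: attacked by Qe3; h3: attacked by Rh1; g4: attacked by Pf5; g5: attacked by Qe3; h5: attacked by Rh1.
Legal moves for White: none.
In check with no legal moves → checkmate.

checkmate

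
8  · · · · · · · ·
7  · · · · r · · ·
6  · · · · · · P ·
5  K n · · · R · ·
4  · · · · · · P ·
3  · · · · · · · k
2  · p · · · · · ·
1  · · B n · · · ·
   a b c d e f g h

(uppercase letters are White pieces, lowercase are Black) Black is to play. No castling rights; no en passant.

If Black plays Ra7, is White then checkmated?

no

After Ra7: white king on a5; in check: yes, from the black rook on a7.
White has 3 legal replies: Kb6, Kxb5, Kb4.
In check but a legal move exists → not checkmate.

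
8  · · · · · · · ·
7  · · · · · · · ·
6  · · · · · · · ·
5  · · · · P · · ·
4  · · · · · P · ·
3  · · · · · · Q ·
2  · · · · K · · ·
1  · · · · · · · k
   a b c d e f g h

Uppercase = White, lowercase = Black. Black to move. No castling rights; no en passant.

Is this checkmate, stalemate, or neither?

stalemate

Black to move; black king on h1.
In check: no.
King squares — g1: attacked by Qg3; g2: attacked by Qg3; h2: attacked by Qg3.
Legal moves for Black: none.
Not in check and no legal moves → stalemate.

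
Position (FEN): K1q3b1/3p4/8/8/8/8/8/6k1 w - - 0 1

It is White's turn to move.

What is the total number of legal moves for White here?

1

White to move; king on a8.
In check: yes, from the black queen on c8.
Legal moves: Ka7.
Count: 1.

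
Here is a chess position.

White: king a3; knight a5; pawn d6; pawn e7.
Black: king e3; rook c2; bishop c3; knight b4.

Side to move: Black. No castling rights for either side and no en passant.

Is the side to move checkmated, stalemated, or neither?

Black to move; black king on e3.
In check: no.
Legal moves for Black include: Nc6, Na6, Nd5, Nd3, Na2, Kf4, Ke4, Kd4, Kf3, Kd3, Kf2, Ke2, Kd2, Bh8, Bg7, Bf6, Be5, Bd4, ... (list truncated; more exist).
Black has legal moves and is not in check → neither.

neither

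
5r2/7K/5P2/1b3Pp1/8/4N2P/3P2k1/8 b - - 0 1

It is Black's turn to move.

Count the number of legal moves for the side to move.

Black to move; king on g2.
In check: yes, from the white knight on e3.
Legal moves: Kxh3, Kg3, Kf3, Kh2, Kf2, Kh1, Kg1.
Count: 7.

7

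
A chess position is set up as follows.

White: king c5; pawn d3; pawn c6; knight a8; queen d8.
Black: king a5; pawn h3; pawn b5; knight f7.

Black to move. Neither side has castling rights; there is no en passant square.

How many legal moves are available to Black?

3

Black to move; king on a5.
In check: yes, from the white queen on d8.
Legal moves: Ka6, Ka4, Nxd8.
Count: 3.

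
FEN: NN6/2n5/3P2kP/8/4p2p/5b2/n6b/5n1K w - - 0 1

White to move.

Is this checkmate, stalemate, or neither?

checkmate

White to move; white king on h1.
In check: yes, from the black bishop on f3.
King squares — g1: attacked by Bh2; g2: attacked by Bf3; h2: attacked by Nf1.
Legal moves for White: none.
In check with no legal moves → checkmate.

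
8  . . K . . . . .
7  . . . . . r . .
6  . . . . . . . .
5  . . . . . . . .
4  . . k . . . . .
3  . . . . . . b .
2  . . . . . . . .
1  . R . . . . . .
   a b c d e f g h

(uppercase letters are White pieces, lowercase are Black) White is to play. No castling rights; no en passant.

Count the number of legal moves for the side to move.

White to move; king on c8.
In check: no.
Legal moves: Kd8, Rb8, Rb7, Rb6, Rb5, Rb4+, Rb3, Rb2, Rh1, Rg1, Rf1, Re1, Rd1, Rc1+, Ra1.
Count: 15.

15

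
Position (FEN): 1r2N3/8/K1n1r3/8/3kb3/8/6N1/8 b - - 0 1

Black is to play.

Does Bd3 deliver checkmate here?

After Bd3: white king on a6; in check: yes, from the black bishop on d3.
King squares — a5: attacked by Nc6; b5: attacked by Bd3; b6: attacked by Rb8; a7: attacked by Nc6; b7: attacked by Rb8.
White has no legal moves → checkmate.

yes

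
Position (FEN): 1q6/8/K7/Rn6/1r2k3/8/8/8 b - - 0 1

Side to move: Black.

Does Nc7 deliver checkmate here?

After Nc7: white king on a6; in check: yes, from the black knight on c7.
King squares — a5: own rook; b5: attacked by Rb4; b6: attacked by Rb4; a7: attacked by Qb8; b7: attacked by Rb4.
White has no legal moves → checkmate.

yes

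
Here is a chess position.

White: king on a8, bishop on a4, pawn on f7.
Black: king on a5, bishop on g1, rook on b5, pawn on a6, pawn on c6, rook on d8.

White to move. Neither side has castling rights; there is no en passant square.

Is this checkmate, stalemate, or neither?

White to move; white king on a8.
In check: yes, from the black rook on d8.
King squares — a7: attacked by Bg1; b7: attacked by Rb5; b8: attacked by Rb5.
Legal moves for White: none.
In check with no legal moves → checkmate.

checkmate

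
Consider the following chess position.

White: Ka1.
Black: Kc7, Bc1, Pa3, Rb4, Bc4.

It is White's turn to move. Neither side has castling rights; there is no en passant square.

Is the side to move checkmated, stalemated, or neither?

White to move; white king on a1.
In check: no.
King squares — b1: attacked by Rb4; a2: attacked by Bc4; b2: attacked by Bc1.
Legal moves for White: none.
Not in check and no legal moves → stalemate.

stalemate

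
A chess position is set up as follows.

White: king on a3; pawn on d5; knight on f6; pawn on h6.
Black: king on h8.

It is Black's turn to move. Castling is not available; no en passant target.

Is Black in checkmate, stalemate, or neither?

Black to move; black king on h8.
In check: no.
King squares — g7: attacked by Ph6; h7: attacked by Nf6; g8: attacked by Nf6.
Legal moves for Black: none.
Not in check and no legal moves → stalemate.

stalemate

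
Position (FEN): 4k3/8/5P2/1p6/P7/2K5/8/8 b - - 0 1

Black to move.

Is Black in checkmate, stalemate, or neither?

neither

Black to move; black king on e8.
In check: no.
Legal moves for Black: Kf8, Kd8, Kf7, Kd7, bxa4, b4+.
Black has 6 legal moves and is not in check → neither.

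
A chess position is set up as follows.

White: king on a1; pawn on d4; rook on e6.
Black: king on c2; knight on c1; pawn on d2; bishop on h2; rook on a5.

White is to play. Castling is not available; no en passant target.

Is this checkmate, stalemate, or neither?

checkmate

White to move; white king on a1.
In check: yes, from the black rook on a5.
King squares — b1: attacked by Kc2; a2: attacked by Nc1; b2: attacked by Kc2.
Legal moves for White: none.
In check with no legal moves → checkmate.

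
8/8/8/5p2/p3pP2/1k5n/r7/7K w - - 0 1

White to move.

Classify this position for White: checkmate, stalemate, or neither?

stalemate

White to move; white king on h1.
In check: no.
King squares — g1: attacked by Nh3; g2: attacked by Ra2; h2: attacked by Ra2.
Legal moves for White: none.
Not in check and no legal moves → stalemate.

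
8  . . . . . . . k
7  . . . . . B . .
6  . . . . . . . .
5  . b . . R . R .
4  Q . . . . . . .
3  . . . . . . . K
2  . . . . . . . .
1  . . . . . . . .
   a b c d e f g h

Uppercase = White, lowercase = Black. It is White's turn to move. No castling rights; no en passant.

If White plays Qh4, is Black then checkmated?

After Qh4: black king on h8; in check: yes, from the white queen on h4.
King squares — g7: attacked by Rg5; h7: attacked by Qh4; g8: attacked by Rg5.
Black has no legal moves → checkmate.

yes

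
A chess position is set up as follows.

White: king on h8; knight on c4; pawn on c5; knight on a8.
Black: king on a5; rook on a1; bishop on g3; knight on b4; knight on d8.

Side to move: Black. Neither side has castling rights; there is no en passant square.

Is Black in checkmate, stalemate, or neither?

neither

Black to move; black king on a5.
In check: yes, from the white knight on c4.
King squares — a4: available; b4: own knight; b5: available; a6: available; b6: attacked by Nc4.
Legal moves for Black: Ka6, Kb5, Ka4.
Black is in check but has 3 legal moves → neither.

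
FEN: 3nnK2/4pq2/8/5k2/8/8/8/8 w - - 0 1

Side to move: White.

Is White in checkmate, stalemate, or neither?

checkmate

White to move; white king on f8.
In check: yes, from the black queen on f7.
King squares — e7: attacked by Qf7; f7: attacked by Nd8; g7: attacked by Qf7; e8: attacked by Qf7; g8: attacked by Qf7.
Legal moves for White: none.
In check with no legal moves → checkmate.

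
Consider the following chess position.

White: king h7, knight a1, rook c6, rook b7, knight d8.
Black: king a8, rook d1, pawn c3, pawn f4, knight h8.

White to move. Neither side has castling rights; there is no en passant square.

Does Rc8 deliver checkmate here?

yes

After Rc8: black king on a8; in check: yes, from the white rook on c8.
King squares — a7: attacked by Rb7; b7: attacked by Nd8; b8: attacked by Rb7.
Black has no legal moves → checkmate.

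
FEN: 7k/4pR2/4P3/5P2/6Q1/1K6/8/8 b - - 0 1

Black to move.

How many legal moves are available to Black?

Black to move; king on h8.
In check: no.
Legal moves: none.
Count: 0.

0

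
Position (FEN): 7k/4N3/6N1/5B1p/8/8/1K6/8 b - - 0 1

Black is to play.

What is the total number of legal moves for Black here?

2

Black to move; king on h8.
In check: yes, from the white knight on g6.
Legal moves: Kh7, Kg7.
Count: 2.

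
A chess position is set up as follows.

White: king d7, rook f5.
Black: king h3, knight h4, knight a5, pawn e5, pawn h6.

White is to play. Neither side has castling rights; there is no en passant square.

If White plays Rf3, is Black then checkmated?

no

After Rf3: black king on h3; in check: yes, from the white rook on f3.
Black has 4 legal replies: Kg4, Kh2, Kg2, Nxf3.
In check but a legal move exists → not checkmate.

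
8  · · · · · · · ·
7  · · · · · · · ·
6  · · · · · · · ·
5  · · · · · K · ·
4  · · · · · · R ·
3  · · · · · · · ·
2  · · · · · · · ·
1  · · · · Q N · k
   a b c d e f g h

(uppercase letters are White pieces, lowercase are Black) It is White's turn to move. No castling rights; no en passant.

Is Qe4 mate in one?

After Qe4: black king on h1; in check: yes, from the white queen on e4.
King squares — g1: attacked by Rg4; g2: attacked by Qe4; h2: attacked by Nf1.
Black has no legal moves → checkmate.

yes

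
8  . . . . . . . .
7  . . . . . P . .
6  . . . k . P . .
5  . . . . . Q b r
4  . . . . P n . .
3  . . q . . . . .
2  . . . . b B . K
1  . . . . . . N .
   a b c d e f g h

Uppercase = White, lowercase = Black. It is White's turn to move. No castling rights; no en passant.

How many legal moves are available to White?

White to move; king on h2.
In check: yes, from the black rook on h5.
Legal moves: Qh3, Bh4, Nh3.
Count: 3.

3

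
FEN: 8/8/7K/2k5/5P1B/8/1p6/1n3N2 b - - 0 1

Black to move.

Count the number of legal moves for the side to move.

11

Black to move; king on c5.
In check: no.
Legal moves: Kd6, Kc6, Kb6, Kd5, Kb5, Kd4, Kc4, Kb4, Nc3, Na3, Nd2.
Count: 11.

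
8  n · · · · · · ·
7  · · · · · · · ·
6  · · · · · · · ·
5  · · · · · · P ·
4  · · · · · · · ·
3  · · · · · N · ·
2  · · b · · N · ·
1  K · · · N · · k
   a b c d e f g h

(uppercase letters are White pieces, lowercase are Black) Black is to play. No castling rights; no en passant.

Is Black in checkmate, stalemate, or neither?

checkmate

Black to move; black king on h1.
In check: yes, from the white knight on f2.
King squares — g1: attacked by Nf3; g2: attacked by Ne1; h2: attacked by Nf3.
Legal moves for Black: none.
In check with no legal moves → checkmate.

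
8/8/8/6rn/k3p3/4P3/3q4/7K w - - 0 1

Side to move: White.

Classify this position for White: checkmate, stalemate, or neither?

White to move; white king on h1.
In check: no.
King squares — g1: attacked by Rg5; g2: attacked by Qd2; h2: attacked by Qd2.
Legal moves for White: none.
Not in check and no legal moves → stalemate.

stalemate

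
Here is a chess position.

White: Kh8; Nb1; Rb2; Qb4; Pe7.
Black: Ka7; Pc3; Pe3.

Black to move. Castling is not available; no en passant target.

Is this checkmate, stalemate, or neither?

neither

Black to move; black king on a7.
In check: no.
Legal moves for Black: Ka8, Ka6, cxb2, e2, c2.
Black has 5 legal moves and is not in check → neither.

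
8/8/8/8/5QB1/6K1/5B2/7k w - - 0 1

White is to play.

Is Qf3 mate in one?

yes

After Qf3: black king on h1; in check: yes, from the white queen on f3.
King squares — g1: attacked by Bf2; g2: attacked by Qf3; h2: attacked by Kg3.
Black has no legal moves → checkmate.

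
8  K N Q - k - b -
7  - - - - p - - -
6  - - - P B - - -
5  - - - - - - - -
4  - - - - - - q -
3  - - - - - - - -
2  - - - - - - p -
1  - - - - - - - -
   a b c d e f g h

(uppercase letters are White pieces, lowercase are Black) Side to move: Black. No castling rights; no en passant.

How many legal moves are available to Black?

Black to move; king on e8.
In check: yes, from the white queen on c8.
Legal moves: none.
Count: 0.

0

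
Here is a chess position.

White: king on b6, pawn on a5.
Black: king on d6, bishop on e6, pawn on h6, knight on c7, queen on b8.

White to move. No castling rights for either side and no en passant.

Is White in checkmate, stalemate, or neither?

checkmate

White to move; white king on b6.
In check: yes, from the black queen on b8.
King squares — a5: own pawn; b5: attacked by Nc7; c5: attacked by Kd6; a6: attacked by Nc7; c6: attacked by Kd6; a7: attacked by Qb8; b7: attacked by Qb8; c7: attacked by Kd6.
Legal moves for White: none.
In check with no legal moves → checkmate.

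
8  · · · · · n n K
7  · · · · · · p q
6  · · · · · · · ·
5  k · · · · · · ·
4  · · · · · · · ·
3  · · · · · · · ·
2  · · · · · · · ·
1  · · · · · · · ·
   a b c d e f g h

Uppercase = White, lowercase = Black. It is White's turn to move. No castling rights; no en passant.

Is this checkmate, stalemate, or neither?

checkmate

White to move; white king on h8.
In check: yes, from the black queen on h7.
King squares — g7: attacked by Qh7; h7: attacked by Nf8; g8: attacked by Qh7.
Legal moves for White: none.
In check with no legal moves → checkmate.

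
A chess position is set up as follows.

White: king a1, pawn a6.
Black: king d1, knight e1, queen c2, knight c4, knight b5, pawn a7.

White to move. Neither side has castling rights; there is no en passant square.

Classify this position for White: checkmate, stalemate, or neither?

White to move; white king on a1.
In check: no.
King squares — b1: attacked by Qc2; a2: attacked by Qc2; b2: attacked by Qc2.
Legal moves for White: none.
Not in check and no legal moves → stalemate.

stalemate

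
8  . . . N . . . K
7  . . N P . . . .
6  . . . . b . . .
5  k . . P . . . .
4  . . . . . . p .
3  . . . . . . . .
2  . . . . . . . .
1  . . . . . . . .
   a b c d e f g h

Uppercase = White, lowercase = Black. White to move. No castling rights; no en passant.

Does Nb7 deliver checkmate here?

After Nb7: black king on a5; in check: yes, from the white knight on b7.
Black has 3 legal replies: Kb6, Kb4, Ka4.
In check but a legal move exists → not checkmate.

no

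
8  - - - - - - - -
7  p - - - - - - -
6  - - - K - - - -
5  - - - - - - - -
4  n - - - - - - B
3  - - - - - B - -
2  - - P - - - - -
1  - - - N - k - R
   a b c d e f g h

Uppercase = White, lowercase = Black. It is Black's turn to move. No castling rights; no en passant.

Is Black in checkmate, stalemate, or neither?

Black to move; black king on f1.
In check: yes, from the white rook on h1.
King squares — e1: attacked by Rh1; g1: attacked by Rh1; e2: attacked by Bf3; f2: attacked by Nd1; g2: attacked by Bf3.
Legal moves for Black: none.
In check with no legal moves → checkmate.

checkmate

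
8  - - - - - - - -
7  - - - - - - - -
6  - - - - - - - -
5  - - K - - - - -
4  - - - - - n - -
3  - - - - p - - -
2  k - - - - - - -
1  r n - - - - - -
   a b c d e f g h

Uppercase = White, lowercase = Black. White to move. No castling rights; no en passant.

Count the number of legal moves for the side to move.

7

White to move; king on c5.
In check: no.
Legal moves: Kd6, Kc6, Kb6, Kb5, Kd4, Kc4, Kb4.
Count: 7.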